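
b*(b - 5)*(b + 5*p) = b^3 + 5*b^2*p - 5*b^2 - 25*b*p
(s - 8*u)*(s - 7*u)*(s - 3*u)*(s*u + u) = s^4*u - 18*s^3*u^2 + s^3*u + 101*s^2*u^3 - 18*s^2*u^2 - 168*s*u^4 + 101*s*u^3 - 168*u^4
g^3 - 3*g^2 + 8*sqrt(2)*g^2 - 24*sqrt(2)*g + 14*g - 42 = (g - 3)*(g + sqrt(2))*(g + 7*sqrt(2))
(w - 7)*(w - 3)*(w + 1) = w^3 - 9*w^2 + 11*w + 21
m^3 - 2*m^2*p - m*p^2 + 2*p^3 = (m - 2*p)*(m - p)*(m + p)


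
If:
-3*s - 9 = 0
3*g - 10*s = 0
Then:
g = -10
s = -3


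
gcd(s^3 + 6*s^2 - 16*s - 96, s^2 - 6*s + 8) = s - 4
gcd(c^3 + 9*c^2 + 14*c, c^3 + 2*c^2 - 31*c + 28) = c + 7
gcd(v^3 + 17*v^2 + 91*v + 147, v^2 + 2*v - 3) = v + 3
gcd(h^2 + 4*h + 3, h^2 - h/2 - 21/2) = h + 3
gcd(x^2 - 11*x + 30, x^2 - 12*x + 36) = x - 6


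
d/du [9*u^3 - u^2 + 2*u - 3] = 27*u^2 - 2*u + 2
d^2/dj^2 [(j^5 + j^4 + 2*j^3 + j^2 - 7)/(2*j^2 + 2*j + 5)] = 2*(12*j^7 + 36*j^6 + 126*j^5 + 192*j^4 + 314*j^3 + 96*j^2 + 66*j + 67)/(8*j^6 + 24*j^5 + 84*j^4 + 128*j^3 + 210*j^2 + 150*j + 125)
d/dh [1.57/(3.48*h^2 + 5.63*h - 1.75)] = (-10.9272*h - 8.8391)/(3.48*h^2 + 5.63*h - 1.75)^2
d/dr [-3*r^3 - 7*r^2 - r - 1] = -9*r^2 - 14*r - 1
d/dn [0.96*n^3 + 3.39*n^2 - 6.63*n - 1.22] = 2.88*n^2 + 6.78*n - 6.63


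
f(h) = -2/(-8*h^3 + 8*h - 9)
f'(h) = -2*(24*h^2 - 8)/(-8*h^3 + 8*h - 9)^2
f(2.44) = 0.02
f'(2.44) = -0.02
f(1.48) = 0.09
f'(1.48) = -0.17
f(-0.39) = 0.17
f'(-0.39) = 0.06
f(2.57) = 0.02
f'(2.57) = -0.02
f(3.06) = 0.01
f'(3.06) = -0.01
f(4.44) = 0.00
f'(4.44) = -0.00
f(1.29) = 0.13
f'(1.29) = -0.25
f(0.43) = 0.32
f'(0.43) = 0.19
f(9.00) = 0.00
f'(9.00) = 0.00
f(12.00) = 0.00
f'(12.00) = 0.00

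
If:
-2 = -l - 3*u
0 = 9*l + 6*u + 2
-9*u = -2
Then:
No Solution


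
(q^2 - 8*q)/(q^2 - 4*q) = (q - 8)/(q - 4)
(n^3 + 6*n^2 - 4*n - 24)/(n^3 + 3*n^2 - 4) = (n^2 + 4*n - 12)/(n^2 + n - 2)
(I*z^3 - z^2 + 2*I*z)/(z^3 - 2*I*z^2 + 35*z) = (I*z^2 - z + 2*I)/(z^2 - 2*I*z + 35)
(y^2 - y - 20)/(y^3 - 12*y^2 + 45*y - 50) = (y + 4)/(y^2 - 7*y + 10)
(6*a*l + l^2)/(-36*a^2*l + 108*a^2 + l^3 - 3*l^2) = -l/(6*a*l - 18*a - l^2 + 3*l)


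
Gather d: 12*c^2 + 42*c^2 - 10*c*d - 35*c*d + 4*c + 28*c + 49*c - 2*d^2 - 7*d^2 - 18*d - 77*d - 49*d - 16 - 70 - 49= 54*c^2 + 81*c - 9*d^2 + d*(-45*c - 144) - 135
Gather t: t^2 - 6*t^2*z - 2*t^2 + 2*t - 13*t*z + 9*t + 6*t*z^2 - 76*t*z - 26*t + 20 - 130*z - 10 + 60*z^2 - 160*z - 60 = t^2*(-6*z - 1) + t*(6*z^2 - 89*z - 15) + 60*z^2 - 290*z - 50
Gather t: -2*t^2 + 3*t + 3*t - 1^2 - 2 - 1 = -2*t^2 + 6*t - 4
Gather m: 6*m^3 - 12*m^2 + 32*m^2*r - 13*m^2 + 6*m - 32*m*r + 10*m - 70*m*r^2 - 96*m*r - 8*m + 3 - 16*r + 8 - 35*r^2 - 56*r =6*m^3 + m^2*(32*r - 25) + m*(-70*r^2 - 128*r + 8) - 35*r^2 - 72*r + 11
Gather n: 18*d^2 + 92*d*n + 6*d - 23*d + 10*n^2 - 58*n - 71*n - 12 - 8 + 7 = 18*d^2 - 17*d + 10*n^2 + n*(92*d - 129) - 13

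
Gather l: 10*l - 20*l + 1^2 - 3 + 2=-10*l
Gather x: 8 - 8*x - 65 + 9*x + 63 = x + 6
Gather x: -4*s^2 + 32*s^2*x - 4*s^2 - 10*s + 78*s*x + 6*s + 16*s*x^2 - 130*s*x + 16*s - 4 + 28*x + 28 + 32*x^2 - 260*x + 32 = -8*s^2 + 12*s + x^2*(16*s + 32) + x*(32*s^2 - 52*s - 232) + 56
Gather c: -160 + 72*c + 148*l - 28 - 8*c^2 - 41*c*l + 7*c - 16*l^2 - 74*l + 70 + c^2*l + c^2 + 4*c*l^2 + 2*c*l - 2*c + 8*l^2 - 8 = c^2*(l - 7) + c*(4*l^2 - 39*l + 77) - 8*l^2 + 74*l - 126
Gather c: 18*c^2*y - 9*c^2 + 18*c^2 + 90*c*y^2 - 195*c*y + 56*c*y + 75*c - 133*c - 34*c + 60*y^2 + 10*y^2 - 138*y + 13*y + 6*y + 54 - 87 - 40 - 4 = c^2*(18*y + 9) + c*(90*y^2 - 139*y - 92) + 70*y^2 - 119*y - 77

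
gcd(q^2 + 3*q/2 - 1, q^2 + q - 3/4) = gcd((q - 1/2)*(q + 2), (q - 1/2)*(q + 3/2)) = q - 1/2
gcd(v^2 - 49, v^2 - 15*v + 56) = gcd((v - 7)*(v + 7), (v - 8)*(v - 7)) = v - 7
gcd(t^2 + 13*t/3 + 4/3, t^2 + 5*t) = 1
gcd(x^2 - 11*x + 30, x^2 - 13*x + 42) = x - 6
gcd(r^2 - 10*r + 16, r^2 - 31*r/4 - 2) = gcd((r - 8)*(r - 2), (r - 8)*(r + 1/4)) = r - 8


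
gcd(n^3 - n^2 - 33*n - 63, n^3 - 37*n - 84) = n^2 - 4*n - 21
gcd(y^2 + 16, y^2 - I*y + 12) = y - 4*I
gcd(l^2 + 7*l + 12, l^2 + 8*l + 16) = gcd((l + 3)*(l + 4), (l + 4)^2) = l + 4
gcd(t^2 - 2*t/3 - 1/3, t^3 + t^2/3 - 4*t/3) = t - 1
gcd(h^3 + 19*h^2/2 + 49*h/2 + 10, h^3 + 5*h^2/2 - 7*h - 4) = h^2 + 9*h/2 + 2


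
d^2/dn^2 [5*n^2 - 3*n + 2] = 10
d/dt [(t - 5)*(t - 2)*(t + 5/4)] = 3*t^2 - 23*t/2 + 5/4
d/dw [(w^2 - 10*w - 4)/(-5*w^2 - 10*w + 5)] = 6*(-2*w^2 - w - 3)/(5*(w^4 + 4*w^3 + 2*w^2 - 4*w + 1))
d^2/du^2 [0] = 0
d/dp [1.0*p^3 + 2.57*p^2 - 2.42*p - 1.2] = 3.0*p^2 + 5.14*p - 2.42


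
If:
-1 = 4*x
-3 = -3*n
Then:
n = 1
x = -1/4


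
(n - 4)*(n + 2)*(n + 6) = n^3 + 4*n^2 - 20*n - 48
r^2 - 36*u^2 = (r - 6*u)*(r + 6*u)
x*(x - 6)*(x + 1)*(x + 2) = x^4 - 3*x^3 - 16*x^2 - 12*x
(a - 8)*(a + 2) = a^2 - 6*a - 16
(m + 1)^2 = m^2 + 2*m + 1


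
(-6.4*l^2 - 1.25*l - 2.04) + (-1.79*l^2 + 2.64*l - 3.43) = -8.19*l^2 + 1.39*l - 5.47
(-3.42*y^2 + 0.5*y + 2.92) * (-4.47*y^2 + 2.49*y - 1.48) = 15.2874*y^4 - 10.7508*y^3 - 6.7458*y^2 + 6.5308*y - 4.3216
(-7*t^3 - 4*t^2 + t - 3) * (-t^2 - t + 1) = 7*t^5 + 11*t^4 - 4*t^3 - 2*t^2 + 4*t - 3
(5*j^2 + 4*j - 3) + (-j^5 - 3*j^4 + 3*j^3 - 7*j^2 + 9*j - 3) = -j^5 - 3*j^4 + 3*j^3 - 2*j^2 + 13*j - 6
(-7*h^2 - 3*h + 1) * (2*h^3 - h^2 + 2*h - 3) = -14*h^5 + h^4 - 9*h^3 + 14*h^2 + 11*h - 3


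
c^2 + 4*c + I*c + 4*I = (c + 4)*(c + I)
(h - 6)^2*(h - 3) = h^3 - 15*h^2 + 72*h - 108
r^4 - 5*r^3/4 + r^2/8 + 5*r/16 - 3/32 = (r - 3/4)*(r - 1/2)^2*(r + 1/2)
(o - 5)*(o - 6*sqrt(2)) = o^2 - 6*sqrt(2)*o - 5*o + 30*sqrt(2)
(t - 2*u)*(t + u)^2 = t^3 - 3*t*u^2 - 2*u^3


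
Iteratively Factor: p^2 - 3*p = (p - 3)*(p)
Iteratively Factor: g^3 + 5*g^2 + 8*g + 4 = (g + 2)*(g^2 + 3*g + 2) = (g + 2)^2*(g + 1)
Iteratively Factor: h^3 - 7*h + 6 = (h - 1)*(h^2 + h - 6) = (h - 2)*(h - 1)*(h + 3)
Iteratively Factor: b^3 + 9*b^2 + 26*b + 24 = (b + 3)*(b^2 + 6*b + 8) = (b + 2)*(b + 3)*(b + 4)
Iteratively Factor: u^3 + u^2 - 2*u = (u)*(u^2 + u - 2) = u*(u - 1)*(u + 2)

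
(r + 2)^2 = r^2 + 4*r + 4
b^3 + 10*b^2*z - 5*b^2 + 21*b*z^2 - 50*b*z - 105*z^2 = (b - 5)*(b + 3*z)*(b + 7*z)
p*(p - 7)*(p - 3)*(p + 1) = p^4 - 9*p^3 + 11*p^2 + 21*p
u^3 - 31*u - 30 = (u - 6)*(u + 1)*(u + 5)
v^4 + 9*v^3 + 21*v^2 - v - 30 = (v - 1)*(v + 2)*(v + 3)*(v + 5)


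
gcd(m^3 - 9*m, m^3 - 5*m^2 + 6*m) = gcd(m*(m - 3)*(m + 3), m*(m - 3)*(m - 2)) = m^2 - 3*m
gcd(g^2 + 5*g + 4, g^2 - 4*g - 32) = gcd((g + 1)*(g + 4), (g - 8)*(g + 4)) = g + 4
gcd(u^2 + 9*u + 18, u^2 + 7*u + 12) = u + 3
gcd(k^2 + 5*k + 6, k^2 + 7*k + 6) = 1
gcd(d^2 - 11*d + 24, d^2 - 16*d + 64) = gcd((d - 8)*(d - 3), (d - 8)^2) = d - 8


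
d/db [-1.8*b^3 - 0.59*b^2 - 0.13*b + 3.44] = -5.4*b^2 - 1.18*b - 0.13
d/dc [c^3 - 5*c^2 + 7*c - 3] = 3*c^2 - 10*c + 7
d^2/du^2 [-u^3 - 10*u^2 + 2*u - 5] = -6*u - 20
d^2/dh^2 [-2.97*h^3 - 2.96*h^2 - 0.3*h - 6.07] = -17.82*h - 5.92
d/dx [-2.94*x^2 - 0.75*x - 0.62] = -5.88*x - 0.75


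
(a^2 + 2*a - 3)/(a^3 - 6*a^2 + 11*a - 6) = (a + 3)/(a^2 - 5*a + 6)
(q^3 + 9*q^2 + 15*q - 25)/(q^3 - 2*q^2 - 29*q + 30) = (q + 5)/(q - 6)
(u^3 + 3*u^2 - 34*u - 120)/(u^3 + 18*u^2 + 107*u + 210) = (u^2 - 2*u - 24)/(u^2 + 13*u + 42)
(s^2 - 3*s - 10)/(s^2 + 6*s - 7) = (s^2 - 3*s - 10)/(s^2 + 6*s - 7)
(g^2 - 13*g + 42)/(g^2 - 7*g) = (g - 6)/g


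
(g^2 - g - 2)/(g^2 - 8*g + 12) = (g + 1)/(g - 6)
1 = 1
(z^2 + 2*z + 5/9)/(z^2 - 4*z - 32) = (z^2 + 2*z + 5/9)/(z^2 - 4*z - 32)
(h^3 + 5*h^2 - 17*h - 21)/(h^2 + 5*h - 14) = (h^2 - 2*h - 3)/(h - 2)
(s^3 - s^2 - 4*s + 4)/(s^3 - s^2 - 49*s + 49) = (s^2 - 4)/(s^2 - 49)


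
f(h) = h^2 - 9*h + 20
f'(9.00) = 9.00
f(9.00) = 20.00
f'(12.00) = 15.00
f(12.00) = 56.00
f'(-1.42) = -11.84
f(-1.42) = 34.80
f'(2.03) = -4.94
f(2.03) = 5.85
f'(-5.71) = -20.42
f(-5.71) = 103.99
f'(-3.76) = -16.52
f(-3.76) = 67.98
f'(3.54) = -1.92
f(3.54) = 0.67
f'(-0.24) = -9.48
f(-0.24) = 22.22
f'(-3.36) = -15.72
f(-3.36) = 61.53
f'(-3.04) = -15.08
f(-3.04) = 56.60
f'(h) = 2*h - 9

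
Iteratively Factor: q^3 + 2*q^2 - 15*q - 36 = (q + 3)*(q^2 - q - 12) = (q + 3)^2*(q - 4)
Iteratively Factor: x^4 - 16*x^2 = (x)*(x^3 - 16*x) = x^2*(x^2 - 16) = x^2*(x - 4)*(x + 4)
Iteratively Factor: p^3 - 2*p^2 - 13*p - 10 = (p + 1)*(p^2 - 3*p - 10) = (p + 1)*(p + 2)*(p - 5)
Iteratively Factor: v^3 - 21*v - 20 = (v - 5)*(v^2 + 5*v + 4) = (v - 5)*(v + 4)*(v + 1)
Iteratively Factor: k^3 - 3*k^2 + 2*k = (k - 2)*(k^2 - k) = k*(k - 2)*(k - 1)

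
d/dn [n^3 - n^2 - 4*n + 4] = 3*n^2 - 2*n - 4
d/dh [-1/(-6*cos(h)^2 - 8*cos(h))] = (3*cos(h) + 2)*sin(h)/((3*cos(h) + 4)^2*cos(h)^2)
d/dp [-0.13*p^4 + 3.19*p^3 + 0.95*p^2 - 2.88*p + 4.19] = -0.52*p^3 + 9.57*p^2 + 1.9*p - 2.88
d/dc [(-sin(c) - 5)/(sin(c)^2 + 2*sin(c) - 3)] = (sin(c)^2 + 10*sin(c) + 13)*cos(c)/(sin(c)^2 + 2*sin(c) - 3)^2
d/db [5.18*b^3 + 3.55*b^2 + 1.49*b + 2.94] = 15.54*b^2 + 7.1*b + 1.49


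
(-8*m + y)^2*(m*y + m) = 64*m^3*y + 64*m^3 - 16*m^2*y^2 - 16*m^2*y + m*y^3 + m*y^2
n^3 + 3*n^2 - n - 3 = (n - 1)*(n + 1)*(n + 3)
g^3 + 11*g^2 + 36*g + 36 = (g + 2)*(g + 3)*(g + 6)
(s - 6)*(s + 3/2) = s^2 - 9*s/2 - 9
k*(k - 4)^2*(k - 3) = k^4 - 11*k^3 + 40*k^2 - 48*k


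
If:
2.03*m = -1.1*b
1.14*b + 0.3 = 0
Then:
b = -0.26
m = 0.14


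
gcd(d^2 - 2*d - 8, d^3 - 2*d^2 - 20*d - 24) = d + 2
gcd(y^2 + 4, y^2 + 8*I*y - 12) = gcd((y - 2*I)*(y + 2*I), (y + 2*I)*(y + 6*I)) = y + 2*I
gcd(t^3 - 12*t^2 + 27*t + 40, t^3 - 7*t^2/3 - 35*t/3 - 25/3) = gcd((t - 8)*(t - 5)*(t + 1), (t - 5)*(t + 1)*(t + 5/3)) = t^2 - 4*t - 5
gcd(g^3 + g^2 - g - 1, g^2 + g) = g + 1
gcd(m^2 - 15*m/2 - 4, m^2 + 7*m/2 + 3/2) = m + 1/2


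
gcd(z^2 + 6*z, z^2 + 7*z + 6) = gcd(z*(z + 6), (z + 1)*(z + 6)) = z + 6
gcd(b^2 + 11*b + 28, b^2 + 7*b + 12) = b + 4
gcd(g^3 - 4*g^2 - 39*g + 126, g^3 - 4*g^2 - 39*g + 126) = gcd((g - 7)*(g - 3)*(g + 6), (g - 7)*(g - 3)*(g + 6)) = g^3 - 4*g^2 - 39*g + 126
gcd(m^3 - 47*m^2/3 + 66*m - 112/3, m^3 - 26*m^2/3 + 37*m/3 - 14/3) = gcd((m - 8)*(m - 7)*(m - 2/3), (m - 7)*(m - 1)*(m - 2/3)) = m^2 - 23*m/3 + 14/3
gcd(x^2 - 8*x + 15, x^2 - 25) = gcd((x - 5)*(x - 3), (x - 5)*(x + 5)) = x - 5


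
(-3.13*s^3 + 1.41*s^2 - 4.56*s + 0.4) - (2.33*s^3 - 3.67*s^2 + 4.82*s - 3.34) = -5.46*s^3 + 5.08*s^2 - 9.38*s + 3.74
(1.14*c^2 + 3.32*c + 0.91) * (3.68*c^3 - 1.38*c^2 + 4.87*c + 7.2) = 4.1952*c^5 + 10.6444*c^4 + 4.319*c^3 + 23.1206*c^2 + 28.3357*c + 6.552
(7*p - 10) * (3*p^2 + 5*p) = 21*p^3 + 5*p^2 - 50*p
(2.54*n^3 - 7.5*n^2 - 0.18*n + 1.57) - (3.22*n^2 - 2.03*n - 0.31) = 2.54*n^3 - 10.72*n^2 + 1.85*n + 1.88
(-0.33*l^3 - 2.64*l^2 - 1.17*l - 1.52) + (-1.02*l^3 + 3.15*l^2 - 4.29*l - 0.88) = -1.35*l^3 + 0.51*l^2 - 5.46*l - 2.4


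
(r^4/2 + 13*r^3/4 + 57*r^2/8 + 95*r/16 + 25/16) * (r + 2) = r^5/2 + 17*r^4/4 + 109*r^3/8 + 323*r^2/16 + 215*r/16 + 25/8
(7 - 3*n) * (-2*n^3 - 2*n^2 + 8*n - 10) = 6*n^4 - 8*n^3 - 38*n^2 + 86*n - 70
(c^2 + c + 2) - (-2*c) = c^2 + 3*c + 2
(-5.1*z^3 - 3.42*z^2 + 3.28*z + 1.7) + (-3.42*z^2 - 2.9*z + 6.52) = -5.1*z^3 - 6.84*z^2 + 0.38*z + 8.22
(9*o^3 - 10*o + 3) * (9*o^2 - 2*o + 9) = 81*o^5 - 18*o^4 - 9*o^3 + 47*o^2 - 96*o + 27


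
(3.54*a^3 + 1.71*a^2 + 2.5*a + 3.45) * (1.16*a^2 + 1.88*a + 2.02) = 4.1064*a^5 + 8.6388*a^4 + 13.2656*a^3 + 12.1562*a^2 + 11.536*a + 6.969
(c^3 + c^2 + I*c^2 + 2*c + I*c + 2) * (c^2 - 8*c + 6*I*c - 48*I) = c^5 - 7*c^4 + 7*I*c^4 - 12*c^3 - 49*I*c^3 + 28*c^2 - 44*I*c^2 + 32*c - 84*I*c - 96*I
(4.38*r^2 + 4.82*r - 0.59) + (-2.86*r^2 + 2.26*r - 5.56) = 1.52*r^2 + 7.08*r - 6.15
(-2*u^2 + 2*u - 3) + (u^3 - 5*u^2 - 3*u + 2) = u^3 - 7*u^2 - u - 1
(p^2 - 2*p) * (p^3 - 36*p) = p^5 - 2*p^4 - 36*p^3 + 72*p^2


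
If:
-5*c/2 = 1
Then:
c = -2/5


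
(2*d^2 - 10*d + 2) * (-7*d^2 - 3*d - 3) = -14*d^4 + 64*d^3 + 10*d^2 + 24*d - 6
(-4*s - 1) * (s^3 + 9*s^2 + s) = -4*s^4 - 37*s^3 - 13*s^2 - s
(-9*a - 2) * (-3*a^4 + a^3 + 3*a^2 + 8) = 27*a^5 - 3*a^4 - 29*a^3 - 6*a^2 - 72*a - 16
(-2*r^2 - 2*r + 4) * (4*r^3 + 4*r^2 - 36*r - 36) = -8*r^5 - 16*r^4 + 80*r^3 + 160*r^2 - 72*r - 144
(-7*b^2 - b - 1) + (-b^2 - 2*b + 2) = -8*b^2 - 3*b + 1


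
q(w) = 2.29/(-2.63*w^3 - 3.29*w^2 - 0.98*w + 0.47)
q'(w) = 2.29*(7.89*w^2 + 6.58*w + 0.98)/(-2.63*w^3 - 3.29*w^2 - 0.98*w + 0.47)^2 = (18.0681*w^2 + 15.0682*w + 2.2442)/(2.63*w^3 + 3.29*w^2 + 0.98*w - 0.47)^2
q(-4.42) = 0.01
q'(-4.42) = 0.01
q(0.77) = -0.67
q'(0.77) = 2.08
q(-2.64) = 0.08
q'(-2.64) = 0.11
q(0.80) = -0.61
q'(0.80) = 1.82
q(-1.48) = 0.71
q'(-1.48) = 1.86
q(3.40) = -0.02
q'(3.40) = 0.01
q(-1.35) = 1.01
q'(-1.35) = 2.88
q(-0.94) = 3.43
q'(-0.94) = 9.05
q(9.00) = -0.00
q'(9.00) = 0.00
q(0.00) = 4.87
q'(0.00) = 10.16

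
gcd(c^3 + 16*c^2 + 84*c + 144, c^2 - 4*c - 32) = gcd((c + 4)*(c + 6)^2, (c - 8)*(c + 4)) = c + 4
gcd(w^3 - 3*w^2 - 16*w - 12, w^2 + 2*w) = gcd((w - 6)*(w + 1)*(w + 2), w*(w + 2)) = w + 2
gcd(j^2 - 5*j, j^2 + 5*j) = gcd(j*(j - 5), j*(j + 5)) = j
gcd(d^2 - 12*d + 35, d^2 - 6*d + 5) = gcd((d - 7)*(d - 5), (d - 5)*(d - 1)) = d - 5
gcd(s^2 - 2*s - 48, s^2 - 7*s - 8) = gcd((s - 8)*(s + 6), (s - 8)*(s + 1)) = s - 8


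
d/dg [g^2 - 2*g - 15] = 2*g - 2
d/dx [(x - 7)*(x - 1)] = 2*x - 8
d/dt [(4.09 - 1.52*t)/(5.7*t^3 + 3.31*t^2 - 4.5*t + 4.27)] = (17.328*t^3 - 64.9078*t^2 - 27.0758*t + 11.9146)/(32.49*t^6 + 37.734*t^5 - 40.3439*t^4 + 18.888*t^3 + 48.5174*t^2 - 38.43*t + 18.2329)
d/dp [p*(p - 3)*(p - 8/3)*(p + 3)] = 4*p^3 - 8*p^2 - 18*p + 24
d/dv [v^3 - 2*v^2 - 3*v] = 3*v^2 - 4*v - 3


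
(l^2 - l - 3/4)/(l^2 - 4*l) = (l^2 - l - 3/4)/(l*(l - 4))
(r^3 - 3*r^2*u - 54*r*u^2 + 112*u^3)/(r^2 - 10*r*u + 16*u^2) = r + 7*u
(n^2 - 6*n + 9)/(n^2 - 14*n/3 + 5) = 3*(n - 3)/(3*n - 5)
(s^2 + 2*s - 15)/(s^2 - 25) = (s - 3)/(s - 5)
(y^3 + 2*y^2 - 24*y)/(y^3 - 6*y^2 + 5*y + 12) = y*(y + 6)/(y^2 - 2*y - 3)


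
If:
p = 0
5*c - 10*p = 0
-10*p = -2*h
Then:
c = 0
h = 0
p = 0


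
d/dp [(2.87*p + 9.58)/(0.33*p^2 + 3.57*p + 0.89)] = (0.9471*p^2 + 10.2459*p - (0.66*p + 3.57)*(2.87*p + 9.58) + 2.5543)/(0.33*p^2 + 3.57*p + 0.89)^2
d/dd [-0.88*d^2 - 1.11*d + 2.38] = -1.76*d - 1.11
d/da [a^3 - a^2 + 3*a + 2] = 3*a^2 - 2*a + 3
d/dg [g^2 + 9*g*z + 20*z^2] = 2*g + 9*z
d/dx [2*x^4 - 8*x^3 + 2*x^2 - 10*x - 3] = 8*x^3 - 24*x^2 + 4*x - 10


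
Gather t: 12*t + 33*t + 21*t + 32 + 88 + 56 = 66*t + 176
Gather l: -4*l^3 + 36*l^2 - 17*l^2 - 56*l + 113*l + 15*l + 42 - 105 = -4*l^3 + 19*l^2 + 72*l - 63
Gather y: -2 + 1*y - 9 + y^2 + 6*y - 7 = y^2 + 7*y - 18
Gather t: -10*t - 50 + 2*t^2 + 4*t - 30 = 2*t^2 - 6*t - 80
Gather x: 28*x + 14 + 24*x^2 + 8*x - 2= 24*x^2 + 36*x + 12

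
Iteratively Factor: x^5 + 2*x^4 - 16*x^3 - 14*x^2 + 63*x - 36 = (x + 4)*(x^4 - 2*x^3 - 8*x^2 + 18*x - 9) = (x - 3)*(x + 4)*(x^3 + x^2 - 5*x + 3) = (x - 3)*(x - 1)*(x + 4)*(x^2 + 2*x - 3) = (x - 3)*(x - 1)^2*(x + 4)*(x + 3)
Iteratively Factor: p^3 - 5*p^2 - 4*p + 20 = (p + 2)*(p^2 - 7*p + 10) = (p - 2)*(p + 2)*(p - 5)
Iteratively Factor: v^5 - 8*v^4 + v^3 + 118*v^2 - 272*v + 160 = (v - 5)*(v^4 - 3*v^3 - 14*v^2 + 48*v - 32) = (v - 5)*(v - 4)*(v^3 + v^2 - 10*v + 8) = (v - 5)*(v - 4)*(v - 1)*(v^2 + 2*v - 8) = (v - 5)*(v - 4)*(v - 1)*(v + 4)*(v - 2)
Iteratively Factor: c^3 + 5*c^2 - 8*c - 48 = (c - 3)*(c^2 + 8*c + 16) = (c - 3)*(c + 4)*(c + 4)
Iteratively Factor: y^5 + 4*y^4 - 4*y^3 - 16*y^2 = (y + 4)*(y^4 - 4*y^2) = (y - 2)*(y + 4)*(y^3 + 2*y^2) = y*(y - 2)*(y + 4)*(y^2 + 2*y) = y*(y - 2)*(y + 2)*(y + 4)*(y)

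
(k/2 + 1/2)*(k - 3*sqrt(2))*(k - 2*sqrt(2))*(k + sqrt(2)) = k^4/2 - 2*sqrt(2)*k^3 + k^3/2 - 2*sqrt(2)*k^2 + k^2 + k + 6*sqrt(2)*k + 6*sqrt(2)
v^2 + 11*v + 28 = (v + 4)*(v + 7)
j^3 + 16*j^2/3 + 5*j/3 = j*(j + 1/3)*(j + 5)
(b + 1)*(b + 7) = b^2 + 8*b + 7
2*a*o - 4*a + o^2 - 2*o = (2*a + o)*(o - 2)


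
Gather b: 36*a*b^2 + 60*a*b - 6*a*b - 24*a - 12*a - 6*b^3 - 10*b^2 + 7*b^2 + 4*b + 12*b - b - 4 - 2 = -36*a - 6*b^3 + b^2*(36*a - 3) + b*(54*a + 15) - 6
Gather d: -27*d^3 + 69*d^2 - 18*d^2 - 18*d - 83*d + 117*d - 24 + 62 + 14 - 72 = -27*d^3 + 51*d^2 + 16*d - 20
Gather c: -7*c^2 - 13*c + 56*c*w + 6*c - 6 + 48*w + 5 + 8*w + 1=-7*c^2 + c*(56*w - 7) + 56*w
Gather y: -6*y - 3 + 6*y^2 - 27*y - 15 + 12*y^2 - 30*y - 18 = 18*y^2 - 63*y - 36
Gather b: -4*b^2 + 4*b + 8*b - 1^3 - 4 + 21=-4*b^2 + 12*b + 16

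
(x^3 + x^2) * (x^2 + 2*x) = x^5 + 3*x^4 + 2*x^3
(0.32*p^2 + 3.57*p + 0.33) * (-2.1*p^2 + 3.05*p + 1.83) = -0.672*p^4 - 6.521*p^3 + 10.7811*p^2 + 7.5396*p + 0.6039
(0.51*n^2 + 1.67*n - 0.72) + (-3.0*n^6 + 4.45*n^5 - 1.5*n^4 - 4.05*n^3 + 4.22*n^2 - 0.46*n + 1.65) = -3.0*n^6 + 4.45*n^5 - 1.5*n^4 - 4.05*n^3 + 4.73*n^2 + 1.21*n + 0.93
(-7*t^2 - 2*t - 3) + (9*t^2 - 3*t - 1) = 2*t^2 - 5*t - 4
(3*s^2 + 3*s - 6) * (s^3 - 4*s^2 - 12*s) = 3*s^5 - 9*s^4 - 54*s^3 - 12*s^2 + 72*s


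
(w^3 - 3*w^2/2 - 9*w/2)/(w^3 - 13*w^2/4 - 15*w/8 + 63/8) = 4*w/(4*w - 7)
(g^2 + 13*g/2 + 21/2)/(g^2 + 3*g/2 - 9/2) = (2*g + 7)/(2*g - 3)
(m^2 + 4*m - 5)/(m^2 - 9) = (m^2 + 4*m - 5)/(m^2 - 9)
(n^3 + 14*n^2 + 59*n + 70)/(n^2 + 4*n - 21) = (n^2 + 7*n + 10)/(n - 3)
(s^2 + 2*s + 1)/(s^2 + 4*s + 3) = (s + 1)/(s + 3)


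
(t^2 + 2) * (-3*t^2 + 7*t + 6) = -3*t^4 + 7*t^3 + 14*t + 12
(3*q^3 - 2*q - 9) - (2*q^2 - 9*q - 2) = 3*q^3 - 2*q^2 + 7*q - 7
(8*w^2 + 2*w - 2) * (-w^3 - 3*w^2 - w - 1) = -8*w^5 - 26*w^4 - 12*w^3 - 4*w^2 + 2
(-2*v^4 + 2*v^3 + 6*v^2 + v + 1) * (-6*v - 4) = 12*v^5 - 4*v^4 - 44*v^3 - 30*v^2 - 10*v - 4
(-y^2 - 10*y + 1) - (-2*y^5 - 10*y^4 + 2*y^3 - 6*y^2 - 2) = 2*y^5 + 10*y^4 - 2*y^3 + 5*y^2 - 10*y + 3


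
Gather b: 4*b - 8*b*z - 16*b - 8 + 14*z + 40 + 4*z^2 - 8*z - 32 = b*(-8*z - 12) + 4*z^2 + 6*z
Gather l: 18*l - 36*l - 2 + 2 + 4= 4 - 18*l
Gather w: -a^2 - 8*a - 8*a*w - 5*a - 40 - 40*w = -a^2 - 13*a + w*(-8*a - 40) - 40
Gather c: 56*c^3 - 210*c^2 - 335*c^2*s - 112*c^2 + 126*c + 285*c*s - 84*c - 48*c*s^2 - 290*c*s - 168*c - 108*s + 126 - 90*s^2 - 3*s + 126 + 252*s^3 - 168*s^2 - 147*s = 56*c^3 + c^2*(-335*s - 322) + c*(-48*s^2 - 5*s - 126) + 252*s^3 - 258*s^2 - 258*s + 252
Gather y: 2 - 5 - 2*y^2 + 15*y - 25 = -2*y^2 + 15*y - 28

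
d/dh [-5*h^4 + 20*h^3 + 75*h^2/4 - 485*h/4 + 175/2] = -20*h^3 + 60*h^2 + 75*h/2 - 485/4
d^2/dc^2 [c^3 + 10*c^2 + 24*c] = 6*c + 20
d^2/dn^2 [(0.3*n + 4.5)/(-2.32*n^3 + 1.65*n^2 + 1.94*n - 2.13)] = (-9.68832*n^5 - 283.7592*n^4 + 271.28202*n^3 + 65.80386*n^2 + 40.6701*n - 67.98222)/(12.487168*n^9 - 26.64288*n^8 - 12.376968*n^7 + 74.459331*n^6 - 38.572134*n^5 - 58.753269*n^4 + 65.18422*n^3 + 1.591749*n^2 - 26.404758*n + 9.663597)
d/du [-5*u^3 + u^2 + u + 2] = -15*u^2 + 2*u + 1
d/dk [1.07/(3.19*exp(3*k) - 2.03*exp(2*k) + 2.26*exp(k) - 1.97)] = (-10.2399*exp(2*k) + 4.3442*exp(k) - 2.4182)*exp(k)/(3.19*exp(3*k) - 2.03*exp(2*k) + 2.26*exp(k) - 1.97)^2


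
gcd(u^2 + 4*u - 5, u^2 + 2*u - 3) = u - 1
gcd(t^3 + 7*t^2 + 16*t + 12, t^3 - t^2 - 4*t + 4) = t + 2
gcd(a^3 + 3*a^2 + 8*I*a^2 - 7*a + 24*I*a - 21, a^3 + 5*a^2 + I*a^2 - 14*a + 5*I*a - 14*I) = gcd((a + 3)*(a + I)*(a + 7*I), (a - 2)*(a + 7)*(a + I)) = a + I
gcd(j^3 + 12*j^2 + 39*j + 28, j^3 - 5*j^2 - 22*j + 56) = j + 4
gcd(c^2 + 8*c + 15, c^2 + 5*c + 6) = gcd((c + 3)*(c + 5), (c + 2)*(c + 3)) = c + 3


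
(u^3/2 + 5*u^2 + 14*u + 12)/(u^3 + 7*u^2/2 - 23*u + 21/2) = (u^3 + 10*u^2 + 28*u + 24)/(2*u^3 + 7*u^2 - 46*u + 21)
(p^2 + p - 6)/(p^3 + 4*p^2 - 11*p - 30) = (p^2 + p - 6)/(p^3 + 4*p^2 - 11*p - 30)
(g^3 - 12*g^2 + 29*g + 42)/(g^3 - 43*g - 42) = (g - 6)/(g + 6)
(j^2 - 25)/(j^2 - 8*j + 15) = (j + 5)/(j - 3)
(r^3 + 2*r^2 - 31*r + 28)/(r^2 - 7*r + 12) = (r^2 + 6*r - 7)/(r - 3)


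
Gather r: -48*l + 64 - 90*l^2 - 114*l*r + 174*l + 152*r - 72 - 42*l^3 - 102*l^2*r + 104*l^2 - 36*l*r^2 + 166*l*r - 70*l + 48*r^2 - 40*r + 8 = -42*l^3 + 14*l^2 + 56*l + r^2*(48 - 36*l) + r*(-102*l^2 + 52*l + 112)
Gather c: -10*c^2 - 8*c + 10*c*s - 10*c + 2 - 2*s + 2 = -10*c^2 + c*(10*s - 18) - 2*s + 4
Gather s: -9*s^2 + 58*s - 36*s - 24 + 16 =-9*s^2 + 22*s - 8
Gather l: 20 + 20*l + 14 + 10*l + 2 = 30*l + 36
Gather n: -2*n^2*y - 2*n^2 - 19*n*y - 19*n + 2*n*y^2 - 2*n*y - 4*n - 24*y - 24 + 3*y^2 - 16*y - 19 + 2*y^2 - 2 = n^2*(-2*y - 2) + n*(2*y^2 - 21*y - 23) + 5*y^2 - 40*y - 45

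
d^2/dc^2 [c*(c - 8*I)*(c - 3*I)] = 6*c - 22*I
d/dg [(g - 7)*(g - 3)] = 2*g - 10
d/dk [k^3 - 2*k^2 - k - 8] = 3*k^2 - 4*k - 1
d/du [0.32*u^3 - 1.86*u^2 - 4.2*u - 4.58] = 0.96*u^2 - 3.72*u - 4.2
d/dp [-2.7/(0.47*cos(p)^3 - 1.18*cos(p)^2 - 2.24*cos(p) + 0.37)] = (-3.807*cos(p)^2 + 6.372*cos(p) + 6.048)*sin(p)/(0.47*cos(p)^3 - 1.18*cos(p)^2 - 2.24*cos(p) + 0.37)^2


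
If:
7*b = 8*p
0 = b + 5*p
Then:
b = 0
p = 0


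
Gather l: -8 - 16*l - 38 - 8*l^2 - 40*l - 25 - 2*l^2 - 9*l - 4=-10*l^2 - 65*l - 75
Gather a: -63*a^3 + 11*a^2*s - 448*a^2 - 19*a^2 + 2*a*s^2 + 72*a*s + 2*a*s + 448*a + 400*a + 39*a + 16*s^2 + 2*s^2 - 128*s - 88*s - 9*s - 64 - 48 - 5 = -63*a^3 + a^2*(11*s - 467) + a*(2*s^2 + 74*s + 887) + 18*s^2 - 225*s - 117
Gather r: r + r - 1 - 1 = 2*r - 2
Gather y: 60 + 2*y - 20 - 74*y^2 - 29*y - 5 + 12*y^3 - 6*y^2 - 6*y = 12*y^3 - 80*y^2 - 33*y + 35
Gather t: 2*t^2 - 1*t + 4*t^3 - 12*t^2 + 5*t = 4*t^3 - 10*t^2 + 4*t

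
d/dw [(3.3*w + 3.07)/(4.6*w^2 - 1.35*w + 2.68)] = (-15.18*w^2 - 28.244*w + 12.9885)/(21.16*w^4 - 12.42*w^3 + 26.4785*w^2 - 7.236*w + 7.1824)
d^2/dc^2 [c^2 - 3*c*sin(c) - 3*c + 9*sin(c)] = 3*c*sin(c) - 9*sin(c) - 6*cos(c) + 2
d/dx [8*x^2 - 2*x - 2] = 16*x - 2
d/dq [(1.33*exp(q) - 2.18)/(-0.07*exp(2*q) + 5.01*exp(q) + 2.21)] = (0.0931*exp(2*q) - 0.3052*exp(q) + 13.8611)*exp(q)/(0.0049*exp(4*q) - 0.7014*exp(3*q) + 24.7907*exp(2*q) + 22.1442*exp(q) + 4.8841)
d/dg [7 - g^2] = -2*g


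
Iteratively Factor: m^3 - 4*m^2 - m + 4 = (m - 4)*(m^2 - 1) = (m - 4)*(m - 1)*(m + 1)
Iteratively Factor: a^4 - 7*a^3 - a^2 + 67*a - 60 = (a - 1)*(a^3 - 6*a^2 - 7*a + 60) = (a - 4)*(a - 1)*(a^2 - 2*a - 15) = (a - 5)*(a - 4)*(a - 1)*(a + 3)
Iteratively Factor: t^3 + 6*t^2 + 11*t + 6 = (t + 3)*(t^2 + 3*t + 2) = (t + 2)*(t + 3)*(t + 1)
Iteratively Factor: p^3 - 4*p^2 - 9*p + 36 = (p - 3)*(p^2 - p - 12) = (p - 4)*(p - 3)*(p + 3)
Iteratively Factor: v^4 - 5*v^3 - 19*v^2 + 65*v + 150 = (v + 2)*(v^3 - 7*v^2 - 5*v + 75) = (v + 2)*(v + 3)*(v^2 - 10*v + 25) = (v - 5)*(v + 2)*(v + 3)*(v - 5)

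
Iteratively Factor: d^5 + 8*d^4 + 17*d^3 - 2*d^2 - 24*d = (d)*(d^4 + 8*d^3 + 17*d^2 - 2*d - 24) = d*(d - 1)*(d^3 + 9*d^2 + 26*d + 24) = d*(d - 1)*(d + 4)*(d^2 + 5*d + 6) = d*(d - 1)*(d + 2)*(d + 4)*(d + 3)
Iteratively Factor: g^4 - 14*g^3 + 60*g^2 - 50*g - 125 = (g + 1)*(g^3 - 15*g^2 + 75*g - 125) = (g - 5)*(g + 1)*(g^2 - 10*g + 25) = (g - 5)^2*(g + 1)*(g - 5)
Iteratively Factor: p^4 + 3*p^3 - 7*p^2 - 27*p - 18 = (p + 2)*(p^3 + p^2 - 9*p - 9) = (p + 2)*(p + 3)*(p^2 - 2*p - 3) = (p - 3)*(p + 2)*(p + 3)*(p + 1)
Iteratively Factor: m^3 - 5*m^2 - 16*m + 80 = (m - 5)*(m^2 - 16) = (m - 5)*(m + 4)*(m - 4)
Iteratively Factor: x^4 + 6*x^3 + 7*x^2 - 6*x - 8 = (x - 1)*(x^3 + 7*x^2 + 14*x + 8) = (x - 1)*(x + 2)*(x^2 + 5*x + 4) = (x - 1)*(x + 1)*(x + 2)*(x + 4)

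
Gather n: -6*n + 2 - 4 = -6*n - 2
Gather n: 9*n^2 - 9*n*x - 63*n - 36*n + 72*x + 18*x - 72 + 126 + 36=9*n^2 + n*(-9*x - 99) + 90*x + 90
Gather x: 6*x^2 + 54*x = 6*x^2 + 54*x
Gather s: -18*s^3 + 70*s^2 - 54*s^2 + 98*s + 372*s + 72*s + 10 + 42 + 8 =-18*s^3 + 16*s^2 + 542*s + 60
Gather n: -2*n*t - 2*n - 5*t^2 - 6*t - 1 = n*(-2*t - 2) - 5*t^2 - 6*t - 1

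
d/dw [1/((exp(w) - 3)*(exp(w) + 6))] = (-2*exp(w) - 3)*exp(w)/(exp(4*w) + 6*exp(3*w) - 27*exp(2*w) - 108*exp(w) + 324)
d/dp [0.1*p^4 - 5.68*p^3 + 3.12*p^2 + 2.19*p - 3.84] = 0.4*p^3 - 17.04*p^2 + 6.24*p + 2.19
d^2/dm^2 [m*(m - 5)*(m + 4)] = 6*m - 2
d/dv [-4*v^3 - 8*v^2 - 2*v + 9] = -12*v^2 - 16*v - 2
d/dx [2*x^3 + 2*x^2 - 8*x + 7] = 6*x^2 + 4*x - 8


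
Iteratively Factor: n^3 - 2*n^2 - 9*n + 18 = (n + 3)*(n^2 - 5*n + 6) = (n - 3)*(n + 3)*(n - 2)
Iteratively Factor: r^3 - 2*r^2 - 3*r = (r)*(r^2 - 2*r - 3) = r*(r + 1)*(r - 3)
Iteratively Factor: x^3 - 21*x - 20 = (x + 1)*(x^2 - x - 20) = (x + 1)*(x + 4)*(x - 5)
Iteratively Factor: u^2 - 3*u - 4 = (u + 1)*(u - 4)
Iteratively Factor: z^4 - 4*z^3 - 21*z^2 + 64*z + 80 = (z + 1)*(z^3 - 5*z^2 - 16*z + 80) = (z - 5)*(z + 1)*(z^2 - 16) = (z - 5)*(z - 4)*(z + 1)*(z + 4)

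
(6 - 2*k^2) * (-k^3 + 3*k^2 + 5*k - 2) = 2*k^5 - 6*k^4 - 16*k^3 + 22*k^2 + 30*k - 12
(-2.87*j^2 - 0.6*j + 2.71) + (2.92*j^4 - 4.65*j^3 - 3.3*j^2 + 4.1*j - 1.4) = 2.92*j^4 - 4.65*j^3 - 6.17*j^2 + 3.5*j + 1.31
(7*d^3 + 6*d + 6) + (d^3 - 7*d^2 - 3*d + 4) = 8*d^3 - 7*d^2 + 3*d + 10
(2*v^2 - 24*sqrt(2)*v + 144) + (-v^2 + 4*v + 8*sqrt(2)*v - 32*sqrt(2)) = v^2 - 16*sqrt(2)*v + 4*v - 32*sqrt(2) + 144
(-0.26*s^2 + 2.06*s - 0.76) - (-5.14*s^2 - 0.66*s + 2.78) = 4.88*s^2 + 2.72*s - 3.54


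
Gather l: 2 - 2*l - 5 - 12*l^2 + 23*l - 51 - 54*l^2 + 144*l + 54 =-66*l^2 + 165*l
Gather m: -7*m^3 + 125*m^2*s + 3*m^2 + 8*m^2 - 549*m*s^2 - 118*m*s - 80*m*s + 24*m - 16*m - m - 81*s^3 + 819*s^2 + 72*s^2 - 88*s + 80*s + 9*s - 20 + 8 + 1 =-7*m^3 + m^2*(125*s + 11) + m*(-549*s^2 - 198*s + 7) - 81*s^3 + 891*s^2 + s - 11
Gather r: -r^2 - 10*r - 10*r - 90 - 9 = -r^2 - 20*r - 99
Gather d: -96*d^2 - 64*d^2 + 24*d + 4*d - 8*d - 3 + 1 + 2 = -160*d^2 + 20*d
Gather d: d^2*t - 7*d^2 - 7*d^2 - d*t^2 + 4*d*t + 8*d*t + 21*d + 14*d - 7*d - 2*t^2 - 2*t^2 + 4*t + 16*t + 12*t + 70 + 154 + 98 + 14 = d^2*(t - 14) + d*(-t^2 + 12*t + 28) - 4*t^2 + 32*t + 336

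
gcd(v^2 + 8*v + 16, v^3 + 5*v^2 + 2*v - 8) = v + 4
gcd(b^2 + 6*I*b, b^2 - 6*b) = b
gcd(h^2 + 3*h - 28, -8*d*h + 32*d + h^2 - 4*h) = h - 4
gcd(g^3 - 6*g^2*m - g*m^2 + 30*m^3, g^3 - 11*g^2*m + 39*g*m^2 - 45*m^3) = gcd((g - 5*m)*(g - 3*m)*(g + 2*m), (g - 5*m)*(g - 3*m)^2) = g^2 - 8*g*m + 15*m^2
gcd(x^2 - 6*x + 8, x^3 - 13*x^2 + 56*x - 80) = x - 4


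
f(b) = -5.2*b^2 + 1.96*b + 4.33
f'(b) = 1.96 - 10.4*b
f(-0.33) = 3.12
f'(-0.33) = 5.39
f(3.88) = -66.35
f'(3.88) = -38.39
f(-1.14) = -4.66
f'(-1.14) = 13.82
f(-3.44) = -63.95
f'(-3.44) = 37.74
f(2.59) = -25.48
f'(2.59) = -24.98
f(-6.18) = -206.38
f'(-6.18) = 66.23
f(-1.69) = -13.83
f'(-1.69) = 19.54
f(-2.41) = -30.60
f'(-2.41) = 27.02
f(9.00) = -399.23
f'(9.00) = -91.64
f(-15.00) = -1195.07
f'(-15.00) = 157.96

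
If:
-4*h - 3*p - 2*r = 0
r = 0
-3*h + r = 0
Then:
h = 0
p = 0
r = 0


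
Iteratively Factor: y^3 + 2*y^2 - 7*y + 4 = (y - 1)*(y^2 + 3*y - 4) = (y - 1)^2*(y + 4)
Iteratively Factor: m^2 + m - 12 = (m + 4)*(m - 3)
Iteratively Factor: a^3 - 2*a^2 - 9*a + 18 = (a - 2)*(a^2 - 9) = (a - 3)*(a - 2)*(a + 3)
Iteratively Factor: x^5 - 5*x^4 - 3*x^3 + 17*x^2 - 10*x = (x - 1)*(x^4 - 4*x^3 - 7*x^2 + 10*x) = (x - 1)^2*(x^3 - 3*x^2 - 10*x) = (x - 1)^2*(x + 2)*(x^2 - 5*x) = (x - 5)*(x - 1)^2*(x + 2)*(x)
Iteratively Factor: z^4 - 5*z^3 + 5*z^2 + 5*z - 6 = (z - 1)*(z^3 - 4*z^2 + z + 6) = (z - 3)*(z - 1)*(z^2 - z - 2) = (z - 3)*(z - 1)*(z + 1)*(z - 2)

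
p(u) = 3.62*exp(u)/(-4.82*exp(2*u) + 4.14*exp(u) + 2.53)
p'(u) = 3.62*(9.64*exp(2*u) - 4.14*exp(u))*exp(u)/(-4.82*exp(2*u) + 4.14*exp(u) + 2.53)^2 + 3.62*exp(u)/(-4.82*exp(2*u) + 4.14*exp(u) + 2.53) = (17.4484*exp(2*u) + 9.1586)*exp(u)/(23.2324*exp(4*u) - 39.9096*exp(3*u) - 7.2496*exp(2*u) + 20.9484*exp(u) + 6.4009)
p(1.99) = -0.12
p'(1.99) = 0.14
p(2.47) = -0.07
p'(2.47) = 0.07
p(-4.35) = 0.02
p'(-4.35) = 0.02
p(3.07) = -0.04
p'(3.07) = 0.04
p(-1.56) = 0.24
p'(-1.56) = 0.21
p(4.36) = -0.01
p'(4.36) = 0.01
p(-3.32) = 0.05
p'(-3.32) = 0.05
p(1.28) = -0.29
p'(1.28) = 0.42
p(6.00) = 0.00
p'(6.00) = 0.00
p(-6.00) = 0.00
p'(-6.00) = 0.00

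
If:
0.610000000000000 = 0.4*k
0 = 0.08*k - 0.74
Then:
No Solution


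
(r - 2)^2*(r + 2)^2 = r^4 - 8*r^2 + 16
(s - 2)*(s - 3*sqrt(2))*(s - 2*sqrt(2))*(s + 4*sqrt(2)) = s^4 - 2*s^3 - sqrt(2)*s^3 - 28*s^2 + 2*sqrt(2)*s^2 + 56*s + 48*sqrt(2)*s - 96*sqrt(2)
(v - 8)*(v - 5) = v^2 - 13*v + 40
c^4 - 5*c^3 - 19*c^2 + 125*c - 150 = (c - 5)*(c - 3)*(c - 2)*(c + 5)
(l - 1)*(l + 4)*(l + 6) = l^3 + 9*l^2 + 14*l - 24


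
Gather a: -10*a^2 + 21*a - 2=-10*a^2 + 21*a - 2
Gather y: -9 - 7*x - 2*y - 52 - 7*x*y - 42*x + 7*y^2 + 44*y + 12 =-49*x + 7*y^2 + y*(42 - 7*x) - 49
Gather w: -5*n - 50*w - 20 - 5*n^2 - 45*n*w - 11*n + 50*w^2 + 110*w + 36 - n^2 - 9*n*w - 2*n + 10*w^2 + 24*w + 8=-6*n^2 - 18*n + 60*w^2 + w*(84 - 54*n) + 24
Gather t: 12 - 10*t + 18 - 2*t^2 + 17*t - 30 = -2*t^2 + 7*t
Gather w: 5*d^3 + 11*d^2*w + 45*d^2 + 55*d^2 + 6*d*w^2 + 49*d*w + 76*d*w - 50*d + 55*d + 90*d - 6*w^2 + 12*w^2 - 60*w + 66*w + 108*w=5*d^3 + 100*d^2 + 95*d + w^2*(6*d + 6) + w*(11*d^2 + 125*d + 114)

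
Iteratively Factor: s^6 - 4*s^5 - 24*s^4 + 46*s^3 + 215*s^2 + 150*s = (s - 5)*(s^5 + s^4 - 19*s^3 - 49*s^2 - 30*s) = (s - 5)^2*(s^4 + 6*s^3 + 11*s^2 + 6*s) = (s - 5)^2*(s + 1)*(s^3 + 5*s^2 + 6*s) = (s - 5)^2*(s + 1)*(s + 3)*(s^2 + 2*s) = s*(s - 5)^2*(s + 1)*(s + 3)*(s + 2)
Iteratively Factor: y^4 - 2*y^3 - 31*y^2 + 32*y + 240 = (y - 5)*(y^3 + 3*y^2 - 16*y - 48) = (y - 5)*(y + 4)*(y^2 - y - 12) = (y - 5)*(y + 3)*(y + 4)*(y - 4)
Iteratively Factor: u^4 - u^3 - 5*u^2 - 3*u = (u + 1)*(u^3 - 2*u^2 - 3*u) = (u - 3)*(u + 1)*(u^2 + u) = u*(u - 3)*(u + 1)*(u + 1)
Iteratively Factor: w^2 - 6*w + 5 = (w - 1)*(w - 5)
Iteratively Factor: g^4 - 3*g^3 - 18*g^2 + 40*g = (g - 5)*(g^3 + 2*g^2 - 8*g) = (g - 5)*(g + 4)*(g^2 - 2*g) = g*(g - 5)*(g + 4)*(g - 2)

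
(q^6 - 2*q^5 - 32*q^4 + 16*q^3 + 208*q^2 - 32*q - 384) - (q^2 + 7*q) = q^6 - 2*q^5 - 32*q^4 + 16*q^3 + 207*q^2 - 39*q - 384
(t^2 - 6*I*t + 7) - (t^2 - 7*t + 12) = 7*t - 6*I*t - 5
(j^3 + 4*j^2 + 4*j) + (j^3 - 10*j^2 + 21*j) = 2*j^3 - 6*j^2 + 25*j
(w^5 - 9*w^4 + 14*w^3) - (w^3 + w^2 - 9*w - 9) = w^5 - 9*w^4 + 13*w^3 - w^2 + 9*w + 9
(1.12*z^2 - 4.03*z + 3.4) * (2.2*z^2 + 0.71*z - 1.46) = 2.464*z^4 - 8.0708*z^3 + 2.9835*z^2 + 8.2978*z - 4.964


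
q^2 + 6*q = q*(q + 6)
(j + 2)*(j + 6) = j^2 + 8*j + 12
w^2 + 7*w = w*(w + 7)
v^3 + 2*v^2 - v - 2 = (v - 1)*(v + 1)*(v + 2)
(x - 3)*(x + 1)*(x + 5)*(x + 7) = x^4 + 10*x^3 + 8*x^2 - 106*x - 105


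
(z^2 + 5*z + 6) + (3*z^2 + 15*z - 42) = 4*z^2 + 20*z - 36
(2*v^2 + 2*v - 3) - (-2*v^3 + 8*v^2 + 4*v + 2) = 2*v^3 - 6*v^2 - 2*v - 5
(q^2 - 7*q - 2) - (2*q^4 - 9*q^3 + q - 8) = -2*q^4 + 9*q^3 + q^2 - 8*q + 6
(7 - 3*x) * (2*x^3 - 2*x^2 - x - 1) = -6*x^4 + 20*x^3 - 11*x^2 - 4*x - 7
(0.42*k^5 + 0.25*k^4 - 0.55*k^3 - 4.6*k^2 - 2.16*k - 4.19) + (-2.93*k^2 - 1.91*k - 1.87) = 0.42*k^5 + 0.25*k^4 - 0.55*k^3 - 7.53*k^2 - 4.07*k - 6.06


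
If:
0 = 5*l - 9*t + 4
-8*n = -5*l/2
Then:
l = 9*t/5 - 4/5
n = 9*t/16 - 1/4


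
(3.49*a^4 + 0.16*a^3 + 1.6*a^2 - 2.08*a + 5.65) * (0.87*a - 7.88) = 3.0363*a^5 - 27.362*a^4 + 0.1312*a^3 - 14.4176*a^2 + 21.3059*a - 44.522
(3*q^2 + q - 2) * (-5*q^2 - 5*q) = -15*q^4 - 20*q^3 + 5*q^2 + 10*q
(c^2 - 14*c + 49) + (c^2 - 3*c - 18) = 2*c^2 - 17*c + 31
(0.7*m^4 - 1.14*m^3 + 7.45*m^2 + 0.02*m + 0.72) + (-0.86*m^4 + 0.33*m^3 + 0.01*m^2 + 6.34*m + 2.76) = -0.16*m^4 - 0.81*m^3 + 7.46*m^2 + 6.36*m + 3.48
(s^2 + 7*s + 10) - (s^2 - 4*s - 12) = 11*s + 22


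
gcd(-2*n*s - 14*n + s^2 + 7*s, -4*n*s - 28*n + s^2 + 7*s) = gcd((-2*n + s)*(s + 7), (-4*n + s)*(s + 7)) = s + 7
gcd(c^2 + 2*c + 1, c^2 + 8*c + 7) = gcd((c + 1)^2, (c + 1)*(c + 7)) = c + 1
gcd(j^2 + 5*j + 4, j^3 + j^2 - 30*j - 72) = j + 4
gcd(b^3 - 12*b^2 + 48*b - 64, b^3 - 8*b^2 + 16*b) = b^2 - 8*b + 16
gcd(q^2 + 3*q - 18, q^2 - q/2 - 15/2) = q - 3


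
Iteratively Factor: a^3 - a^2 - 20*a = (a + 4)*(a^2 - 5*a) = (a - 5)*(a + 4)*(a)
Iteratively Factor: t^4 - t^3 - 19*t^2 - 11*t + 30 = (t + 3)*(t^3 - 4*t^2 - 7*t + 10) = (t - 1)*(t + 3)*(t^2 - 3*t - 10) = (t - 5)*(t - 1)*(t + 3)*(t + 2)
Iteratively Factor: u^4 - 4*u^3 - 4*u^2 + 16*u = (u)*(u^3 - 4*u^2 - 4*u + 16) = u*(u - 2)*(u^2 - 2*u - 8) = u*(u - 4)*(u - 2)*(u + 2)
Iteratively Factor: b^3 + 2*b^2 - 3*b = (b - 1)*(b^2 + 3*b) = b*(b - 1)*(b + 3)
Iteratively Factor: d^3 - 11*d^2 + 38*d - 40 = (d - 5)*(d^2 - 6*d + 8) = (d - 5)*(d - 2)*(d - 4)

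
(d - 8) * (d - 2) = d^2 - 10*d + 16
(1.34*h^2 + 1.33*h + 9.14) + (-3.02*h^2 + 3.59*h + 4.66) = -1.68*h^2 + 4.92*h + 13.8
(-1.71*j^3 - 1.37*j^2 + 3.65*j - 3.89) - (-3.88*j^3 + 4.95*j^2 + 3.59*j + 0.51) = 2.17*j^3 - 6.32*j^2 + 0.0600000000000001*j - 4.4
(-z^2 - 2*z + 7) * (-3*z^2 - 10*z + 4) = 3*z^4 + 16*z^3 - 5*z^2 - 78*z + 28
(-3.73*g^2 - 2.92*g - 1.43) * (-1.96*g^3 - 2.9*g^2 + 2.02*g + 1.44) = 7.3108*g^5 + 16.5402*g^4 + 3.7362*g^3 - 7.1226*g^2 - 7.0934*g - 2.0592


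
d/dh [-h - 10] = -1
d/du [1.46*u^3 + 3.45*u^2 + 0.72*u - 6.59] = 4.38*u^2 + 6.9*u + 0.72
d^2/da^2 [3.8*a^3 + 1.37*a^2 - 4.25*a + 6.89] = 22.8*a + 2.74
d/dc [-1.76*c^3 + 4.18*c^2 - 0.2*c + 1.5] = -5.28*c^2 + 8.36*c - 0.2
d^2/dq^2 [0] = 0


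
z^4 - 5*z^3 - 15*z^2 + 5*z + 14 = (z - 7)*(z - 1)*(z + 1)*(z + 2)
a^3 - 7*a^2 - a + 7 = (a - 7)*(a - 1)*(a + 1)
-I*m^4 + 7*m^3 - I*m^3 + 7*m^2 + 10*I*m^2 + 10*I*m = m*(m + 2*I)*(m + 5*I)*(-I*m - I)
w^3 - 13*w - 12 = (w - 4)*(w + 1)*(w + 3)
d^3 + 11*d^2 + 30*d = d*(d + 5)*(d + 6)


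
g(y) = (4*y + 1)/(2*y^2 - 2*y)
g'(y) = (2 - 4*y)*(4*y + 1)/(2*y^2 - 2*y)^2 + 4/(2*y^2 - 2*y) = (-2*y^2 - y + 1/2)/(y^2*(y^2 - 2*y + 1))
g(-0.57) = -0.72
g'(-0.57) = 0.52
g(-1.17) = -0.72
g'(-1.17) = -0.17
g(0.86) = -18.44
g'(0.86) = -126.87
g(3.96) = 0.72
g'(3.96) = -0.25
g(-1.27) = -0.71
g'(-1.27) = -0.18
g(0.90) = -25.56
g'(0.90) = -249.38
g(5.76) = 0.44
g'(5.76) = -0.10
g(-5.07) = -0.31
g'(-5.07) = -0.05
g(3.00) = 1.08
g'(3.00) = -0.57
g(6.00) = 0.42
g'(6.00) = -0.09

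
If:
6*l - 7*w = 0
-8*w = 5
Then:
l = -35/48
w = -5/8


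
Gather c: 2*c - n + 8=2*c - n + 8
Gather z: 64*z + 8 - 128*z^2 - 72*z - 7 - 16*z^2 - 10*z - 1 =-144*z^2 - 18*z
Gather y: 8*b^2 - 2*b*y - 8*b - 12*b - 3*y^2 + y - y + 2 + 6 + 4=8*b^2 - 2*b*y - 20*b - 3*y^2 + 12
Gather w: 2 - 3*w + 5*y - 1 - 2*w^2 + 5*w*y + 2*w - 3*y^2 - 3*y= -2*w^2 + w*(5*y - 1) - 3*y^2 + 2*y + 1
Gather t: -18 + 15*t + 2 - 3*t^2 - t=-3*t^2 + 14*t - 16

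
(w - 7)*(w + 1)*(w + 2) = w^3 - 4*w^2 - 19*w - 14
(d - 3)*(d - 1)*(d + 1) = d^3 - 3*d^2 - d + 3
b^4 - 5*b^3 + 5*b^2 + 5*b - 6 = (b - 3)*(b - 2)*(b - 1)*(b + 1)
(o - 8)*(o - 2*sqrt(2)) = o^2 - 8*o - 2*sqrt(2)*o + 16*sqrt(2)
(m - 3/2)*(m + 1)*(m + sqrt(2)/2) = m^3 - m^2/2 + sqrt(2)*m^2/2 - 3*m/2 - sqrt(2)*m/4 - 3*sqrt(2)/4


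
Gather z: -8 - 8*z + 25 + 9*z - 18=z - 1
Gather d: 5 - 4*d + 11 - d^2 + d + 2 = -d^2 - 3*d + 18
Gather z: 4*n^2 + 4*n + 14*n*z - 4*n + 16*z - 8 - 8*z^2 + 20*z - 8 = 4*n^2 - 8*z^2 + z*(14*n + 36) - 16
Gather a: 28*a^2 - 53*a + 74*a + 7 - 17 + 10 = 28*a^2 + 21*a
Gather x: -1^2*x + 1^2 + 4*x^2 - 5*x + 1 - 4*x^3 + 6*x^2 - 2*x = -4*x^3 + 10*x^2 - 8*x + 2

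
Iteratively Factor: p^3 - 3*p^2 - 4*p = (p + 1)*(p^2 - 4*p) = p*(p + 1)*(p - 4)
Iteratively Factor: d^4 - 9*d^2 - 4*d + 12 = (d - 3)*(d^3 + 3*d^2 - 4) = (d - 3)*(d + 2)*(d^2 + d - 2) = (d - 3)*(d - 1)*(d + 2)*(d + 2)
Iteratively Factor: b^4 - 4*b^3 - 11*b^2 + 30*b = (b - 2)*(b^3 - 2*b^2 - 15*b) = b*(b - 2)*(b^2 - 2*b - 15) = b*(b - 5)*(b - 2)*(b + 3)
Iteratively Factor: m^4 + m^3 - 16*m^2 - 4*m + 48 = (m - 3)*(m^3 + 4*m^2 - 4*m - 16) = (m - 3)*(m + 2)*(m^2 + 2*m - 8) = (m - 3)*(m - 2)*(m + 2)*(m + 4)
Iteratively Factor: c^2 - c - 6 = (c - 3)*(c + 2)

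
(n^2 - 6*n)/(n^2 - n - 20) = n*(6 - n)/(-n^2 + n + 20)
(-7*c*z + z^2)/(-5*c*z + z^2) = (7*c - z)/(5*c - z)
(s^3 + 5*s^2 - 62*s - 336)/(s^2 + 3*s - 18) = (s^2 - s - 56)/(s - 3)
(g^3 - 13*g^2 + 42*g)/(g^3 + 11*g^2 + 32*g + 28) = g*(g^2 - 13*g + 42)/(g^3 + 11*g^2 + 32*g + 28)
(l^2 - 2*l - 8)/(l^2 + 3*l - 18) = (l^2 - 2*l - 8)/(l^2 + 3*l - 18)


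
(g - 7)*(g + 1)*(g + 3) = g^3 - 3*g^2 - 25*g - 21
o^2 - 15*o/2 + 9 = (o - 6)*(o - 3/2)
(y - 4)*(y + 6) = y^2 + 2*y - 24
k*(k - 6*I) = k^2 - 6*I*k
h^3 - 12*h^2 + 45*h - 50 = (h - 5)^2*(h - 2)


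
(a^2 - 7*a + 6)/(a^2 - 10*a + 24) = (a - 1)/(a - 4)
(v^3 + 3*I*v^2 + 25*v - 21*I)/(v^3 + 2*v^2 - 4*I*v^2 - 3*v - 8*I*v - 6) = (v + 7*I)/(v + 2)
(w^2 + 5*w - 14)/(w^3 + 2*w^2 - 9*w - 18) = (w^2 + 5*w - 14)/(w^3 + 2*w^2 - 9*w - 18)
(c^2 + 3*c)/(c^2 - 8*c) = (c + 3)/(c - 8)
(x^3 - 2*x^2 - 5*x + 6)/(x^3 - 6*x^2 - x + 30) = (x - 1)/(x - 5)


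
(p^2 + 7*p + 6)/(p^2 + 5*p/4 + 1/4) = 4*(p + 6)/(4*p + 1)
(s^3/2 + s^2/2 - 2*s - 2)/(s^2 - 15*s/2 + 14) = (s^3 + s^2 - 4*s - 4)/(2*s^2 - 15*s + 28)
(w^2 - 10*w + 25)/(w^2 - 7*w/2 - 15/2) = 2*(w - 5)/(2*w + 3)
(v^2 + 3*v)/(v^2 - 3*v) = (v + 3)/(v - 3)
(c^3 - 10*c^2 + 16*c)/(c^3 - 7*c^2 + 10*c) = (c - 8)/(c - 5)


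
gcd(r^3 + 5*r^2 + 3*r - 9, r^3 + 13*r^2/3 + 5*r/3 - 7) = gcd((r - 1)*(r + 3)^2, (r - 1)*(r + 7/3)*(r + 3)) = r^2 + 2*r - 3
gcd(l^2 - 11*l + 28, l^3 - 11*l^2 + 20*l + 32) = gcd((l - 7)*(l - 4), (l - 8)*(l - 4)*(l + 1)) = l - 4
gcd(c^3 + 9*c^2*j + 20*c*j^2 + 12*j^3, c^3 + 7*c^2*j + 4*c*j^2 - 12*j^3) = c^2 + 8*c*j + 12*j^2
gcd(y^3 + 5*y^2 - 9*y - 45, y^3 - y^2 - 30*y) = y + 5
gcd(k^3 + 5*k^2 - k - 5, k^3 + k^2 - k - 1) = k^2 - 1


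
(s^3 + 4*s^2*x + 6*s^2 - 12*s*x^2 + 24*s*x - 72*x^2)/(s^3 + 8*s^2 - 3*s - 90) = (s^2 + 4*s*x - 12*x^2)/(s^2 + 2*s - 15)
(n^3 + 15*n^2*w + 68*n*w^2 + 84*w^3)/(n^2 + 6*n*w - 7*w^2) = (-n^2 - 8*n*w - 12*w^2)/(-n + w)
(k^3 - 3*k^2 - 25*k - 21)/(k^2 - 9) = (k^2 - 6*k - 7)/(k - 3)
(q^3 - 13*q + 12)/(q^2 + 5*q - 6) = (q^2 + q - 12)/(q + 6)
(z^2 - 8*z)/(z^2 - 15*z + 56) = z/(z - 7)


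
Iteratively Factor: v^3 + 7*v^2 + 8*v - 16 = (v + 4)*(v^2 + 3*v - 4) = (v - 1)*(v + 4)*(v + 4)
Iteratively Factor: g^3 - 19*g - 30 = (g + 3)*(g^2 - 3*g - 10) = (g + 2)*(g + 3)*(g - 5)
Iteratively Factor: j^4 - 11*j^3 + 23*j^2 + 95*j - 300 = (j + 3)*(j^3 - 14*j^2 + 65*j - 100) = (j - 5)*(j + 3)*(j^2 - 9*j + 20) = (j - 5)^2*(j + 3)*(j - 4)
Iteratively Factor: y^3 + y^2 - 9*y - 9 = (y - 3)*(y^2 + 4*y + 3) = (y - 3)*(y + 1)*(y + 3)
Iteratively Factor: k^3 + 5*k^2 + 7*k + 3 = (k + 1)*(k^2 + 4*k + 3) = (k + 1)^2*(k + 3)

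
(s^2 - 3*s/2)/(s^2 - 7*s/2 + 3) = s/(s - 2)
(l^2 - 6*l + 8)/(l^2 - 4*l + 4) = (l - 4)/(l - 2)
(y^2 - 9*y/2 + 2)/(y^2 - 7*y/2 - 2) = (2*y - 1)/(2*y + 1)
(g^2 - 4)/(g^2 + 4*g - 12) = (g + 2)/(g + 6)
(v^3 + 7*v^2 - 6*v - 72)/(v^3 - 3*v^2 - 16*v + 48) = (v + 6)/(v - 4)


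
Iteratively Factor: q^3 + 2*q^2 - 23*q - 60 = (q + 3)*(q^2 - q - 20) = (q - 5)*(q + 3)*(q + 4)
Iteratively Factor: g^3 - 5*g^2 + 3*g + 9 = (g + 1)*(g^2 - 6*g + 9) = (g - 3)*(g + 1)*(g - 3)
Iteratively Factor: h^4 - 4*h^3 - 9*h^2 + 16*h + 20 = (h + 2)*(h^3 - 6*h^2 + 3*h + 10) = (h + 1)*(h + 2)*(h^2 - 7*h + 10) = (h - 5)*(h + 1)*(h + 2)*(h - 2)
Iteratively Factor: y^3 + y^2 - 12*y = (y + 4)*(y^2 - 3*y) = y*(y + 4)*(y - 3)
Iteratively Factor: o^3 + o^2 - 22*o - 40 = (o + 2)*(o^2 - o - 20) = (o + 2)*(o + 4)*(o - 5)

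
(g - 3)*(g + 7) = g^2 + 4*g - 21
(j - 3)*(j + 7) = j^2 + 4*j - 21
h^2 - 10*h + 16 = (h - 8)*(h - 2)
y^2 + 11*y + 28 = (y + 4)*(y + 7)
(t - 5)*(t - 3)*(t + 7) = t^3 - t^2 - 41*t + 105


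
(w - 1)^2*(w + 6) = w^3 + 4*w^2 - 11*w + 6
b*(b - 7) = b^2 - 7*b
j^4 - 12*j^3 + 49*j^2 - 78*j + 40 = (j - 5)*(j - 4)*(j - 2)*(j - 1)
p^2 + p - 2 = (p - 1)*(p + 2)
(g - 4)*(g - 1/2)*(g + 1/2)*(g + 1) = g^4 - 3*g^3 - 17*g^2/4 + 3*g/4 + 1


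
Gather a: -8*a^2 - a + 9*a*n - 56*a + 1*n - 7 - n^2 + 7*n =-8*a^2 + a*(9*n - 57) - n^2 + 8*n - 7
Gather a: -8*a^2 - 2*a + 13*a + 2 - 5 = -8*a^2 + 11*a - 3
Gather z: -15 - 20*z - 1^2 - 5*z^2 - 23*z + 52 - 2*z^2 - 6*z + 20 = -7*z^2 - 49*z + 56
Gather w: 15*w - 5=15*w - 5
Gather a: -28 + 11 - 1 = -18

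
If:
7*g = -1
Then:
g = -1/7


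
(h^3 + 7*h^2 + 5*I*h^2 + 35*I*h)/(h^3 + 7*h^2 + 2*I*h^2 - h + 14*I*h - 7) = h*(h + 5*I)/(h^2 + 2*I*h - 1)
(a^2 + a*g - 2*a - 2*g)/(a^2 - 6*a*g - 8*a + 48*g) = (a^2 + a*g - 2*a - 2*g)/(a^2 - 6*a*g - 8*a + 48*g)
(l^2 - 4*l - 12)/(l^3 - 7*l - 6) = (l - 6)/(l^2 - 2*l - 3)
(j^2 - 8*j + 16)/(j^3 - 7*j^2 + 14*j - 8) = (j - 4)/(j^2 - 3*j + 2)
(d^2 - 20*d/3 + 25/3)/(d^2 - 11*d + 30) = (d - 5/3)/(d - 6)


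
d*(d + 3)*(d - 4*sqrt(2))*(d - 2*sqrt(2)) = d^4 - 6*sqrt(2)*d^3 + 3*d^3 - 18*sqrt(2)*d^2 + 16*d^2 + 48*d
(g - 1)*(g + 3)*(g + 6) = g^3 + 8*g^2 + 9*g - 18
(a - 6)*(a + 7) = a^2 + a - 42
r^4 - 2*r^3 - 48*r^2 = r^2*(r - 8)*(r + 6)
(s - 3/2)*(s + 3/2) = s^2 - 9/4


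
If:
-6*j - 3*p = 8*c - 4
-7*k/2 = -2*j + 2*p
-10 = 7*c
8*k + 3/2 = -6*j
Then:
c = -10/7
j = 719/644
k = -165/161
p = 937/322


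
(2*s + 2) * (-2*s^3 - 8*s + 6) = -4*s^4 - 4*s^3 - 16*s^2 - 4*s + 12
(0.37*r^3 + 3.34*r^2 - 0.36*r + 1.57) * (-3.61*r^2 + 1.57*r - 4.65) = -1.3357*r^5 - 11.4765*r^4 + 4.8229*r^3 - 21.7639*r^2 + 4.1389*r - 7.3005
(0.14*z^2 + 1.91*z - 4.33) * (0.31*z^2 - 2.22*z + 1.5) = 0.0434*z^4 + 0.2813*z^3 - 5.3725*z^2 + 12.4776*z - 6.495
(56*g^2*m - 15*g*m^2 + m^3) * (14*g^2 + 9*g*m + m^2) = 784*g^4*m + 294*g^3*m^2 - 65*g^2*m^3 - 6*g*m^4 + m^5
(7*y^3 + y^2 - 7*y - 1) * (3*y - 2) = 21*y^4 - 11*y^3 - 23*y^2 + 11*y + 2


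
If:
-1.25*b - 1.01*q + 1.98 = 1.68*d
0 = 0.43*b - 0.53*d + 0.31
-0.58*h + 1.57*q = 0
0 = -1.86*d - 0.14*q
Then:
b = -1.07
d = -0.28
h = 10.16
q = 3.75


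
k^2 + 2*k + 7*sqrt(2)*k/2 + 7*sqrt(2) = (k + 2)*(k + 7*sqrt(2)/2)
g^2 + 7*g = g*(g + 7)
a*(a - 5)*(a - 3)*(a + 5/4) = a^4 - 27*a^3/4 + 5*a^2 + 75*a/4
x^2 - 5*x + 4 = (x - 4)*(x - 1)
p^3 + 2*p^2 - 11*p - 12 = (p - 3)*(p + 1)*(p + 4)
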